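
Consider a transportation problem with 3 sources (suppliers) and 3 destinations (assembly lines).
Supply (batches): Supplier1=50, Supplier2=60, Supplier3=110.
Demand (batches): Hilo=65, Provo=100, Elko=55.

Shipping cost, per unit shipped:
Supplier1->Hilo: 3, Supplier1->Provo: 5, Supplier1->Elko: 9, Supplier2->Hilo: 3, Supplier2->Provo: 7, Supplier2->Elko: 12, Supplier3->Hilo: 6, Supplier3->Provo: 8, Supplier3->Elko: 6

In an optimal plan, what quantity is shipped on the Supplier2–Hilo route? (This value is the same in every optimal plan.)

The minimum-cost plan:
  Supplier1→Provo: 50 × 5 = 250
  Supplier2→Hilo: 60 × 3 = 180
  Supplier3→Hilo: 5 × 6 = 30
  Supplier3→Provo: 50 × 8 = 400
  Supplier3→Elko: 55 × 6 = 330
Total cost = 1190.
So Supplier2→Hilo carries 60 batches.

60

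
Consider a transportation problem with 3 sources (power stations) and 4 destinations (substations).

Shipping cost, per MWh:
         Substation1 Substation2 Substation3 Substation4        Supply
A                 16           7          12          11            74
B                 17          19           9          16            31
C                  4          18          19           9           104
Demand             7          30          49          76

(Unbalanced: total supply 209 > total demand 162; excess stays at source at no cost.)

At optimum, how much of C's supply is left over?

An optimal plan:
  A→Substation2: 30 × 7 = 210
  A→Substation3: 18 × 12 = 216
  B→Substation3: 31 × 9 = 279
  C→Substation1: 7 × 4 = 28
  C→Substation4: 76 × 9 = 684
Total cost = 1417.
C ships 83 of its 104, leaving 21.

21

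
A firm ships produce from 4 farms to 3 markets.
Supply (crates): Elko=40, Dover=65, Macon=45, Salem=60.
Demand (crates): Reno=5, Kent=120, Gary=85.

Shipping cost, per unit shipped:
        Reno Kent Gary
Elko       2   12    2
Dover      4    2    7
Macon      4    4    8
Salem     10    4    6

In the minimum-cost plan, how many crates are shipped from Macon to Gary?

0

Solving gives:
  Elko→Gary: 40 crates
  Dover→Kent: 65 crates
  Macon→Reno: 5 crates
  Macon→Kent: 40 crates
  Salem→Kent: 15 crates
  Salem→Gary: 45 crates
Total cost = 720.
The route Macon→Gary is not used.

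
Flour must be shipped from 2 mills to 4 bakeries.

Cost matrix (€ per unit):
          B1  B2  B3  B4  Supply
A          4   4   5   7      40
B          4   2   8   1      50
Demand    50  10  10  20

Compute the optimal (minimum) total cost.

One minimum-cost allocation:
  A→B1: 30 × €4 = €120
  A→B3: 10 × €5 = €50
  B→B1: 20 × €4 = €80
  B→B2: 10 × €2 = €20
  B→B4: 20 × €1 = €20
Total = 120 + 50 + 80 + 20 + 20 = €290.
(Supply check: A ships 40; B ships 50.)

290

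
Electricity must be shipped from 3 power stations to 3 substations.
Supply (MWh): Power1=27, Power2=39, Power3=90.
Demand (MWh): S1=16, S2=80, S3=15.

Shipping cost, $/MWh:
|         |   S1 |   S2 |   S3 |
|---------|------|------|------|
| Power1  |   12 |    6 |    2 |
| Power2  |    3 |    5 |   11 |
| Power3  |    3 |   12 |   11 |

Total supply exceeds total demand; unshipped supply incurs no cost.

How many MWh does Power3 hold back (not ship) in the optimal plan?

45

An optimal plan:
  Power1→S2: 12 MWh
  Power1→S3: 15 MWh
  Power2→S2: 39 MWh
  Power3→S1: 16 MWh
  Power3→S2: 29 MWh
Total cost = $693.
Power3 ships 45 of its 90, leaving 45.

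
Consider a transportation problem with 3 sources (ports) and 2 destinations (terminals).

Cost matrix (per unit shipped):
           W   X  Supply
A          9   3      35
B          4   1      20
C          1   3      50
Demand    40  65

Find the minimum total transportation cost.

195

A cheapest plan:
  A→X: 35 × 3 = 105
  B→X: 20 × 1 = 20
  C→W: 40 × 1 = 40
  C→X: 10 × 3 = 30
Total = 105 + 20 + 40 + 30 = 195.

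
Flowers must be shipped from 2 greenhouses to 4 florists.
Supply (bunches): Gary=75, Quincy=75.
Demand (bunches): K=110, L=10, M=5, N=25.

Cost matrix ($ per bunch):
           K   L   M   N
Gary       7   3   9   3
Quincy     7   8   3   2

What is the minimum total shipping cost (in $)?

865

One minimum-cost allocation:
  Gary→K: 65 × $7 = $455
  Gary→L: 10 × $3 = $30
  Quincy→K: 45 × $7 = $315
  Quincy→M: 5 × $3 = $15
  Quincy→N: 25 × $2 = $50
Total = 455 + 30 + 315 + 15 + 50 = $865.
(Supply check: Gary ships 75; Quincy ships 75.)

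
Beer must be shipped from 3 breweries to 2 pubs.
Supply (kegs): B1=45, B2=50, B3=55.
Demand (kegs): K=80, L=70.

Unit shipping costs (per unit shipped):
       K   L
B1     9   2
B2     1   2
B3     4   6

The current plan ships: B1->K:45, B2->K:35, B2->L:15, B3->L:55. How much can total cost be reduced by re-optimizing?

415

Current plan cost = 45·9 + 35·1 + 15·2 + 55·6 = 800.
Optimal plan:
  B1->L: 45 × 2 = 90
  B2->K: 25 × 1 = 25
  B2->L: 25 × 2 = 50
  B3->K: 55 × 4 = 220
Optimal cost = 385.
Saving = 800 − 385 = 415.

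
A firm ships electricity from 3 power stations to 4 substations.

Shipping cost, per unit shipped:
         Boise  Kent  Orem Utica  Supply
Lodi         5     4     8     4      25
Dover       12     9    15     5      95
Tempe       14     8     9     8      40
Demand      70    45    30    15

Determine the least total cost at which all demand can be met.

Optimal allocation:
  Lodi->Boise: 25 MWh
  Dover->Boise: 45 MWh
  Dover->Kent: 35 MWh
  Dover->Utica: 15 MWh
  Tempe->Kent: 10 MWh
  Tempe->Orem: 30 MWh
Total cost = 1405.
(Supply check: Lodi ships 25; Dover ships 95; Tempe ships 40.)

1405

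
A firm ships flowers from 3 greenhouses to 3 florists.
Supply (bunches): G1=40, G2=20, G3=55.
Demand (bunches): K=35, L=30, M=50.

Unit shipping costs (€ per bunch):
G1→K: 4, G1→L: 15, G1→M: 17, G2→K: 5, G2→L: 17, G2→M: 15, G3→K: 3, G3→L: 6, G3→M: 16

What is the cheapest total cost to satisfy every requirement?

An optimal shipping plan:
  G1→K: 10 × €4 = €40
  G1→M: 30 × €17 = €510
  G2→M: 20 × €15 = €300
  G3→K: 25 × €3 = €75
  G3→L: 30 × €6 = €180
Total = 40 + 510 + 300 + 75 + 180 = €1105.

1105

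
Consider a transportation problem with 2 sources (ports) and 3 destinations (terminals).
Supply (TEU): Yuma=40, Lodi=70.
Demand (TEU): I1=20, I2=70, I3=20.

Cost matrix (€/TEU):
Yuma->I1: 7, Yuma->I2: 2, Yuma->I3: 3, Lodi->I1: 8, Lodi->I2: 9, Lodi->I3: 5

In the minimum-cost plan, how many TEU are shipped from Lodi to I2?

Solving gives:
  Yuma to I2: 40 TEU
  Lodi to I1: 20 TEU
  Lodi to I2: 30 TEU
  Lodi to I3: 20 TEU
Total cost = €610.
So Lodi→I2 carries 30 TEU.

30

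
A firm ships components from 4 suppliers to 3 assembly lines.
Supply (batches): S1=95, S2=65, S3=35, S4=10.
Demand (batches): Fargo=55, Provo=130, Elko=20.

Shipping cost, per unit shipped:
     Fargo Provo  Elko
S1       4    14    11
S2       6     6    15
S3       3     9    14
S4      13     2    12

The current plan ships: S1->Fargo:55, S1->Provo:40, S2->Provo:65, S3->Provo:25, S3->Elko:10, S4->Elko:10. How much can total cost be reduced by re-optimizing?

Current plan cost = 55·4 + 40·14 + 65·6 + 25·9 + 10·14 + 10·12 = 1655.
Optimal plan:
  S1–Fargo: 55 × 4 = 220
  S1–Provo: 20 × 14 = 280
  S1–Elko: 20 × 11 = 220
  S2–Provo: 65 × 6 = 390
  S3–Provo: 35 × 9 = 315
  S4–Provo: 10 × 2 = 20
Optimal cost = 1445.
Saving = 1655 − 1445 = 210.

210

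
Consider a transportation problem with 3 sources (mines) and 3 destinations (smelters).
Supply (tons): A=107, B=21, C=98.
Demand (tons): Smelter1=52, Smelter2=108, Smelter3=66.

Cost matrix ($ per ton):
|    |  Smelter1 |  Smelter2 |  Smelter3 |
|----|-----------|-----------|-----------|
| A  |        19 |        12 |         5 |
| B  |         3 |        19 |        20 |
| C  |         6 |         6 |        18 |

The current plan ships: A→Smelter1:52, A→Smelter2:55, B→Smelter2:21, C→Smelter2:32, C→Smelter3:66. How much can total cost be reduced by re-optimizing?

Current plan cost = 52·19 + 55·12 + 21·19 + 32·6 + 66·18 = $3427.
Optimal plan:
  A->Smelter2: 41 tons
  A->Smelter3: 66 tons
  B->Smelter1: 21 tons
  C->Smelter1: 31 tons
  C->Smelter2: 67 tons
Optimal cost = $1473.
Saving = 3427 − 1473 = $1954.

1954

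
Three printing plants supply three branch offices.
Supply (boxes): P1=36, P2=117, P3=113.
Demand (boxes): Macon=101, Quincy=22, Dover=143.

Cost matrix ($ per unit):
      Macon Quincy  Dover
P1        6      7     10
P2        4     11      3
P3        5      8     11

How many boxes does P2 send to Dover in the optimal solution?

117

The minimum-cost plan:
  P1→Quincy: 10 boxes
  P1→Dover: 26 boxes
  P2→Dover: 117 boxes
  P3→Macon: 101 boxes
  P3→Quincy: 12 boxes
Total cost = $1282.
So P2→Dover carries 117 boxes.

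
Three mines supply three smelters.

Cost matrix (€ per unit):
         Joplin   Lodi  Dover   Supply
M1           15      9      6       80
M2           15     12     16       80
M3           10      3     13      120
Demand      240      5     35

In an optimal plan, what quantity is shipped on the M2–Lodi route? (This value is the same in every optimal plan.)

0

The minimum-cost plan:
  M1→Joplin: 45 × €15 = €675
  M1→Dover: 35 × €6 = €210
  M2→Joplin: 80 × €15 = €1200
  M3→Joplin: 115 × €10 = €1150
  M3→Lodi: 5 × €3 = €15
Total cost = €3250.
The route M2→Lodi is not used.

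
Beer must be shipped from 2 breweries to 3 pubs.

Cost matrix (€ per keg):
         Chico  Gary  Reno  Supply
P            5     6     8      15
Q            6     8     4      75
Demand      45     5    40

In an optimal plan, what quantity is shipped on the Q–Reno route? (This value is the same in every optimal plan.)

The minimum-cost plan:
  P->Chico: 10 × €5 = €50
  P->Gary: 5 × €6 = €30
  Q->Chico: 35 × €6 = €210
  Q->Reno: 40 × €4 = €160
Total cost = €450.
So Q→Reno carries 40 kegs.

40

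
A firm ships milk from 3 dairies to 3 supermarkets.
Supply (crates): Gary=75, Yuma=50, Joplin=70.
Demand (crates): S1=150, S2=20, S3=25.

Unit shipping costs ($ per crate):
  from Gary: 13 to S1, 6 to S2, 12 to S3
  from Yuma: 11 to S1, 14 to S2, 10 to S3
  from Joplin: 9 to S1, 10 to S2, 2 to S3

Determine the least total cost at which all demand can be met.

1840

A cheapest plan:
  Gary–S1: 55 crates
  Gary–S2: 20 crates
  Yuma–S1: 50 crates
  Joplin–S1: 45 crates
  Joplin–S3: 25 crates
Total cost = $1840.
(Supply check: Gary ships 75; Yuma ships 50; Joplin ships 70.)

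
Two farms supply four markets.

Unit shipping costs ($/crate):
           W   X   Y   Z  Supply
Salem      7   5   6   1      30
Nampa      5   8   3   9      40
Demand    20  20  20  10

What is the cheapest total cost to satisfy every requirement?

270

One minimum-cost allocation:
  Salem–X: 20 crates
  Salem–Z: 10 crates
  Nampa–W: 20 crates
  Nampa–Y: 20 crates
Total cost = $270.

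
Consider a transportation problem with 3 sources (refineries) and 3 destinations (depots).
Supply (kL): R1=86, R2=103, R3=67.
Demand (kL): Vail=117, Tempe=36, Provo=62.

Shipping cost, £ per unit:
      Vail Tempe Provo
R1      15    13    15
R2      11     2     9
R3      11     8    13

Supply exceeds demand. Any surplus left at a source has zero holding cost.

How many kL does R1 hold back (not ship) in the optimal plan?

41

An optimal plan:
  R1->Vail: 45 × £15 = £675
  R2->Vail: 5 × £11 = £55
  R2->Tempe: 36 × £2 = £72
  R2->Provo: 62 × £9 = £558
  R3->Vail: 67 × £11 = £737
Total cost = £2097.
R1 ships 45 of its 86, leaving 41.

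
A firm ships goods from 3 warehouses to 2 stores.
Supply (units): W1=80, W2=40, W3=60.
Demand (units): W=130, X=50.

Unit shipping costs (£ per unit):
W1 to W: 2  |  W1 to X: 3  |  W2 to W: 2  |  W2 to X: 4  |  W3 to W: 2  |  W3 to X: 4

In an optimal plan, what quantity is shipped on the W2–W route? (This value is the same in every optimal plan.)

40

Solving gives:
  W1–W: 30 × £2 = £60
  W1–X: 50 × £3 = £150
  W2–W: 40 × £2 = £80
  W3–W: 60 × £2 = £120
Total cost = £410.
So W2→W carries 40 units.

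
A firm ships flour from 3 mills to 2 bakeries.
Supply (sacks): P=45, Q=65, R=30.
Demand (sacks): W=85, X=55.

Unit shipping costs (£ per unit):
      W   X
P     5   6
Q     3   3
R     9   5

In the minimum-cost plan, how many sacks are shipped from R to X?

The minimum-cost plan:
  P->W: 45 × £5 = £225
  Q->W: 40 × £3 = £120
  Q->X: 25 × £3 = £75
  R->X: 30 × £5 = £150
Total cost = £570.
So R→X carries 30 sacks.

30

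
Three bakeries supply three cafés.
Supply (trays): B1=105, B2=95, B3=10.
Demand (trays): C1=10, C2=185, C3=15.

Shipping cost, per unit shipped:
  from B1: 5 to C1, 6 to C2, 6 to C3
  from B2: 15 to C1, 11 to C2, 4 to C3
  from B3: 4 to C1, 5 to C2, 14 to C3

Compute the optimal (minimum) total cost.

One minimum-cost allocation:
  B1->C2: 105 × 6 = 630
  B2->C2: 80 × 11 = 880
  B2->C3: 15 × 4 = 60
  B3->C1: 10 × 4 = 40
Total = 630 + 880 + 60 + 40 = 1610.

1610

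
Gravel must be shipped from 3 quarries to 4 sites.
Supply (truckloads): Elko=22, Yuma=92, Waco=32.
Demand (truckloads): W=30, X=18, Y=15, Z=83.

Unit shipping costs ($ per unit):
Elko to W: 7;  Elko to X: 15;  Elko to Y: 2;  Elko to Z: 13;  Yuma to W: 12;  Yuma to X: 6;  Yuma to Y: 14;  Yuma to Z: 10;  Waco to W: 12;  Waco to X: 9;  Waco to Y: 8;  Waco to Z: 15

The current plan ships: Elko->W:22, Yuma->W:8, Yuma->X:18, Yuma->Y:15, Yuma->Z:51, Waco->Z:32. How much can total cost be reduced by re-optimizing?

238

Current plan cost = 22·7 + 8·12 + 18·6 + 15·14 + 51·10 + 32·15 = $1558.
Optimal plan:
  Elko to W: 7 × $7 = $49
  Elko to Y: 15 × $2 = $30
  Yuma to X: 9 × $6 = $54
  Yuma to Z: 83 × $10 = $830
  Waco to W: 23 × $12 = $276
  Waco to X: 9 × $9 = $81
Optimal cost = $1320.
Saving = 1558 − 1320 = $238.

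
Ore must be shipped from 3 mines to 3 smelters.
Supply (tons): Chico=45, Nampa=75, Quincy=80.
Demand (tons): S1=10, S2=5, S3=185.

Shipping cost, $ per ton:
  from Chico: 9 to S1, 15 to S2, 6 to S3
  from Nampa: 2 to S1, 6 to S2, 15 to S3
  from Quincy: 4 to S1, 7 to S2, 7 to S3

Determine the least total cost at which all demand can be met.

1780

One minimum-cost allocation:
  Chico->S3: 45 × $6 = $270
  Nampa->S1: 10 × $2 = $20
  Nampa->S2: 5 × $6 = $30
  Nampa->S3: 60 × $15 = $900
  Quincy->S3: 80 × $7 = $560
Total = 270 + 20 + 30 + 900 + 560 = $1780.
(Supply check: Chico ships 45; Nampa ships 75; Quincy ships 80.)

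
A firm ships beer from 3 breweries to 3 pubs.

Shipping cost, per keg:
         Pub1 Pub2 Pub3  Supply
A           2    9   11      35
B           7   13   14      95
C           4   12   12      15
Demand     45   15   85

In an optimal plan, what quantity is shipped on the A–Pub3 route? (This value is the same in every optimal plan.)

The minimum-cost plan:
  A→Pub1: 30 × 2 = 60
  A→Pub2: 5 × 9 = 45
  B→Pub2: 10 × 13 = 130
  B→Pub3: 85 × 14 = 1190
  C→Pub1: 15 × 4 = 60
Total cost = 1485.
The route A→Pub3 is not used.

0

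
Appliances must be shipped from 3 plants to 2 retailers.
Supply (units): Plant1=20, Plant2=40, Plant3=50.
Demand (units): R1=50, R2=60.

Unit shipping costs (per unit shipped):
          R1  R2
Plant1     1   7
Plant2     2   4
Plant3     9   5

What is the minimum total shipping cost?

370

A cheapest plan:
  Plant1→R1: 20 × 1 = 20
  Plant2→R1: 30 × 2 = 60
  Plant2→R2: 10 × 4 = 40
  Plant3→R2: 50 × 5 = 250
Total = 20 + 60 + 40 + 250 = 370.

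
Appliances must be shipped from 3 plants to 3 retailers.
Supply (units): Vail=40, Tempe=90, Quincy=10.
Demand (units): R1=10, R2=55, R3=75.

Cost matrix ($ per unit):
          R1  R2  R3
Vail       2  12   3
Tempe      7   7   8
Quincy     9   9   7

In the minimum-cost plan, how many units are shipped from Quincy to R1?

Optimal shipments:
  Vail→R3: 40 × $3 = $120
  Tempe→R1: 10 × $7 = $70
  Tempe→R2: 55 × $7 = $385
  Tempe→R3: 25 × $8 = $200
  Quincy→R3: 10 × $7 = $70
Total cost = $845.
The route Quincy→R1 is not used.

0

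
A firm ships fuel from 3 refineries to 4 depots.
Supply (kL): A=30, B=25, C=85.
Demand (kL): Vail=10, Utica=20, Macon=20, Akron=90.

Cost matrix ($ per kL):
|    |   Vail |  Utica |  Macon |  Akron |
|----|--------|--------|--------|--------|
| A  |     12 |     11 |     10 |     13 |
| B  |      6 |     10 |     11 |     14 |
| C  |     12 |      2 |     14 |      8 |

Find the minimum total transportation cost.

1160

A cheapest plan:
  A→Macon: 5 × $10 = $50
  A→Akron: 25 × $13 = $325
  B→Vail: 10 × $6 = $60
  B→Macon: 15 × $11 = $165
  C→Utica: 20 × $2 = $40
  C→Akron: 65 × $8 = $520
Total = 50 + 325 + 60 + 165 + 40 + 520 = $1160.
(Supply check: A ships 30; B ships 25; C ships 85.)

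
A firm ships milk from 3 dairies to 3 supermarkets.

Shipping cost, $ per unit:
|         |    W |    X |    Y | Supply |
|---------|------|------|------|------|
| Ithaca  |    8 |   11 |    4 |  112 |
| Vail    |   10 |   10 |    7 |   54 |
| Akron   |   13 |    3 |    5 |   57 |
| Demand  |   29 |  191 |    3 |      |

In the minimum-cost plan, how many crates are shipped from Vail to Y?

0

Optimal shipments:
  Ithaca->W: 29 × $8 = $232
  Ithaca->X: 80 × $11 = $880
  Ithaca->Y: 3 × $4 = $12
  Vail->X: 54 × $10 = $540
  Akron->X: 57 × $3 = $171
Total cost = $1835.
The route Vail→Y is not used.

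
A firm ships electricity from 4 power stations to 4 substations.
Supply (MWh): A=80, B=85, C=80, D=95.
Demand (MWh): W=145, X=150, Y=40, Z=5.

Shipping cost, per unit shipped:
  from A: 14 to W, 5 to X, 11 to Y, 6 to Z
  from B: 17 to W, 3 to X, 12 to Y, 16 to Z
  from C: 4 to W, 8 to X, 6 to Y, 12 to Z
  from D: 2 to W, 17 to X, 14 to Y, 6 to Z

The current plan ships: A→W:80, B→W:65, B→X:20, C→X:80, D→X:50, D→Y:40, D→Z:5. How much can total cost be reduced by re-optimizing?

Current plan cost = 80·14 + 65·17 + 20·3 + 80·8 + 50·17 + 40·14 + 5·6 = 4365.
Optimal plan:
  A–X: 65 × 5 = 325
  A–Y: 10 × 11 = 110
  A–Z: 5 × 6 = 30
  B–X: 85 × 3 = 255
  C–W: 50 × 4 = 200
  C–Y: 30 × 6 = 180
  D–W: 95 × 2 = 190
Optimal cost = 1290.
Saving = 4365 − 1290 = 3075.

3075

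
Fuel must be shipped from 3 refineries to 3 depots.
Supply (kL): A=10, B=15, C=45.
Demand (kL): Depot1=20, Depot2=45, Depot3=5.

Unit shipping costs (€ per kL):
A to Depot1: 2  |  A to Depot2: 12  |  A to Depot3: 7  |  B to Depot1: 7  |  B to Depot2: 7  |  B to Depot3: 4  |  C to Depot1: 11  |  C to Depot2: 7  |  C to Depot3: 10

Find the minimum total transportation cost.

An optimal shipping plan:
  A–Depot1: 10 × €2 = €20
  B–Depot1: 10 × €7 = €70
  B–Depot3: 5 × €4 = €20
  C–Depot2: 45 × €7 = €315
Total = 20 + 70 + 20 + 315 = €425.

425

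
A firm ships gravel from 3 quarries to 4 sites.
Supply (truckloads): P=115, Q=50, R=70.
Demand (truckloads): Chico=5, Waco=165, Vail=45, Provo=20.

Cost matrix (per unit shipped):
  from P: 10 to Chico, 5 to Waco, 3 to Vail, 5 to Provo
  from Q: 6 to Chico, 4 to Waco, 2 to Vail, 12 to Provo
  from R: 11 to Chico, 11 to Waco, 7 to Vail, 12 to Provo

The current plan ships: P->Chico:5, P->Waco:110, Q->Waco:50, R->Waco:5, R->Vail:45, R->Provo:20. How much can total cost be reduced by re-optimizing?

Current plan cost = 5·10 + 110·5 + 50·4 + 5·11 + 45·7 + 20·12 = 1410.
Optimal plan:
  P→Waco: 95 × 5 = 475
  P→Provo: 20 × 5 = 100
  Q→Waco: 50 × 4 = 200
  R→Chico: 5 × 11 = 55
  R→Waco: 20 × 11 = 220
  R→Vail: 45 × 7 = 315
Optimal cost = 1365.
Saving = 1410 − 1365 = 45.

45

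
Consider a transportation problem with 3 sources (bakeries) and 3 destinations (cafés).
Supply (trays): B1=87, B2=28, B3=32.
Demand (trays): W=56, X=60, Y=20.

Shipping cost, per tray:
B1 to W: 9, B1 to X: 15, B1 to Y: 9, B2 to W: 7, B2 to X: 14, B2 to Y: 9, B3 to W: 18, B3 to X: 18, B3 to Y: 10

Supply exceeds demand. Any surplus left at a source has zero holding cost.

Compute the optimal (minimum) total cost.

1551

One minimum-cost allocation:
  B1->W: 28 × 9 = 252
  B1->X: 59 × 15 = 885
  B2->W: 28 × 7 = 196
  B3->X: 1 × 18 = 18
  B3->Y: 20 × 10 = 200
Total = 252 + 885 + 196 + 18 + 200 = 1551.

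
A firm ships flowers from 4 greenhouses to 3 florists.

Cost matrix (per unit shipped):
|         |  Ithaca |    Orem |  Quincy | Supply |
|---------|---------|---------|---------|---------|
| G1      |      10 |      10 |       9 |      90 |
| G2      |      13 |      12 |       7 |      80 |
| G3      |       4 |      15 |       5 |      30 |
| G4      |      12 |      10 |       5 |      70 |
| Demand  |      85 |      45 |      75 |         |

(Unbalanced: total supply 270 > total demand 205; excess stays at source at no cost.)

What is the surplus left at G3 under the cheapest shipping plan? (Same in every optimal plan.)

0

An optimal plan:
  G1->Ithaca: 55 × 10 = 550
  G1->Orem: 35 × 10 = 350
  G2->Orem: 10 × 12 = 120
  G2->Quincy: 5 × 7 = 35
  G3->Ithaca: 30 × 4 = 120
  G4->Quincy: 70 × 5 = 350
Total cost = 1525.
G3 ships 30 of its 30, leaving 0.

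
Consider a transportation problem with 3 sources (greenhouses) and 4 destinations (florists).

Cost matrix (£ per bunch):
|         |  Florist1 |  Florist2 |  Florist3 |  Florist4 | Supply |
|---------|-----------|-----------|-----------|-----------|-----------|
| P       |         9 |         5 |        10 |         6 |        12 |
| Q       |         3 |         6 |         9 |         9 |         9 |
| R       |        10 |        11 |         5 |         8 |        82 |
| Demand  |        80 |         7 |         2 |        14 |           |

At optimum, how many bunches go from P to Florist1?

0

Optimal shipments:
  P–Florist2: 7 × £5 = £35
  P–Florist4: 5 × £6 = £30
  Q–Florist1: 9 × £3 = £27
  R–Florist1: 71 × £10 = £710
  R–Florist3: 2 × £5 = £10
  R–Florist4: 9 × £8 = £72
Total cost = £884.
The route P→Florist1 is not used.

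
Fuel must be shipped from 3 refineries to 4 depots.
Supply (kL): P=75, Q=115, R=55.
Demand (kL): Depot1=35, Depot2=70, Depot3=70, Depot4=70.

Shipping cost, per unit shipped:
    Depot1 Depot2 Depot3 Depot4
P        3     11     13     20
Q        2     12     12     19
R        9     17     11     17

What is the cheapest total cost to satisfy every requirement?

2905

One minimum-cost allocation:
  P to Depot2: 70 × 11 = 770
  P to Depot4: 5 × 20 = 100
  Q to Depot1: 35 × 2 = 70
  Q to Depot3: 70 × 12 = 840
  Q to Depot4: 10 × 19 = 190
  R to Depot4: 55 × 17 = 935
Total = 770 + 100 + 70 + 840 + 190 + 935 = 2905.
(Supply check: P ships 75; Q ships 115; R ships 55.)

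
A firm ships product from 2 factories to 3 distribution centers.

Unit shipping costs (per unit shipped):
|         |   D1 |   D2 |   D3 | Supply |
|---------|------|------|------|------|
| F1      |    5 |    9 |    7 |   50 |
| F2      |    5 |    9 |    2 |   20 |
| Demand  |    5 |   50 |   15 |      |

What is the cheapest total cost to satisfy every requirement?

505

An optimal shipping plan:
  F1->D1: 5 × 5 = 25
  F1->D2: 45 × 9 = 405
  F2->D2: 5 × 9 = 45
  F2->D3: 15 × 2 = 30
Total = 25 + 405 + 45 + 30 = 505.
(Supply check: F1 ships 50; F2 ships 20.)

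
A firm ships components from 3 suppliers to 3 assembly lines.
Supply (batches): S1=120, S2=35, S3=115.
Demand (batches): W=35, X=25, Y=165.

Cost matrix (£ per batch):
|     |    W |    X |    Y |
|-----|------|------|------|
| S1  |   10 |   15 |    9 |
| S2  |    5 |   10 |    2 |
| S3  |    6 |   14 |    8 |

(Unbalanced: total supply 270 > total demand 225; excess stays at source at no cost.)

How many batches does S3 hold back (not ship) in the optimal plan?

0

An optimal plan:
  S1→X: 25 × £15 = £375
  S1→Y: 50 × £9 = £450
  S2→Y: 35 × £2 = £70
  S3→W: 35 × £6 = £210
  S3→Y: 80 × £8 = £640
Total cost = £1745.
S3 ships 115 of its 115, leaving 0.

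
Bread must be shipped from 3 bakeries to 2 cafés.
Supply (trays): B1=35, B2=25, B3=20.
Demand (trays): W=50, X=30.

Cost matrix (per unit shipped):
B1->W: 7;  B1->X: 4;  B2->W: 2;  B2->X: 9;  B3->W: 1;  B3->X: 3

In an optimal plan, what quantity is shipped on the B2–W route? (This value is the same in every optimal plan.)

25

Optimal shipments:
  B1->W: 5 × 7 = 35
  B1->X: 30 × 4 = 120
  B2->W: 25 × 2 = 50
  B3->W: 20 × 1 = 20
Total cost = 225.
So B2→W carries 25 trays.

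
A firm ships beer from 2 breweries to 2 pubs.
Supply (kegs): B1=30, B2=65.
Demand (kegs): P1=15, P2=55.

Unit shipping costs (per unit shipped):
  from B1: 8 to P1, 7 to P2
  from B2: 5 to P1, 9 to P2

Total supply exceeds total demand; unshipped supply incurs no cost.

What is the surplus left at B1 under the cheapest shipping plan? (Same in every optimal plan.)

0

Minimum-cost shipments:
  B1->P2: 30 kegs
  B2->P1: 15 kegs
  B2->P2: 25 kegs
Total cost = 510.
B1 ships 30 of its 30, leaving 0.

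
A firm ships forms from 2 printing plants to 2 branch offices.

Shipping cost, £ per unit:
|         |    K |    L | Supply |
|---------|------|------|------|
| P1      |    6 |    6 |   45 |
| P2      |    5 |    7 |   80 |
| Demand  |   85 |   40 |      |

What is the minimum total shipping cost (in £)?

Optimal allocation:
  P1–K: 5 boxes
  P1–L: 40 boxes
  P2–K: 80 boxes
Total cost = £670.
(Supply check: P1 ships 45; P2 ships 80.)

670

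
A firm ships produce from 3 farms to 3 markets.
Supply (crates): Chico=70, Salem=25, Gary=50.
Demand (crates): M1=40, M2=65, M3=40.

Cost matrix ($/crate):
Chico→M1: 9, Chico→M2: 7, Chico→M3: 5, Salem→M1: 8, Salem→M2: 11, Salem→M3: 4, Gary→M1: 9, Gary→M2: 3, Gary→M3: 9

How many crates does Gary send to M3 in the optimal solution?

Solving gives:
  Chico→M1: 15 × $9 = $135
  Chico→M2: 15 × $7 = $105
  Chico→M3: 40 × $5 = $200
  Salem→M1: 25 × $8 = $200
  Gary→M2: 50 × $3 = $150
Total cost = $790.
The route Gary→M3 is not used.

0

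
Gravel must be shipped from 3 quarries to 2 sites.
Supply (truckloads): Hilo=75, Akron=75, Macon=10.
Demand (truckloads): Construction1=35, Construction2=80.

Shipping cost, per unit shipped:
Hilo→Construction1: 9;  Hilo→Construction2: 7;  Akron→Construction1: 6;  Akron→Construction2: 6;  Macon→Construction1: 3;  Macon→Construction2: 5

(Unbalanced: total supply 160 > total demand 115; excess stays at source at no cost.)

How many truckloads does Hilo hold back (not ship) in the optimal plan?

An optimal plan:
  Hilo to Construction2: 30 truckloads
  Akron to Construction1: 25 truckloads
  Akron to Construction2: 50 truckloads
  Macon to Construction1: 10 truckloads
Total cost = 690.
Hilo ships 30 of its 75, leaving 45.

45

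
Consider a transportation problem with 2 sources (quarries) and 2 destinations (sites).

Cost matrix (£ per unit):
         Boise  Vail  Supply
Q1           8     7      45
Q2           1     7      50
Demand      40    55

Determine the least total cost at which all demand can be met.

425

An optimal shipping plan:
  Q1–Vail: 45 × £7 = £315
  Q2–Boise: 40 × £1 = £40
  Q2–Vail: 10 × £7 = £70
Total = 315 + 40 + 70 = £425.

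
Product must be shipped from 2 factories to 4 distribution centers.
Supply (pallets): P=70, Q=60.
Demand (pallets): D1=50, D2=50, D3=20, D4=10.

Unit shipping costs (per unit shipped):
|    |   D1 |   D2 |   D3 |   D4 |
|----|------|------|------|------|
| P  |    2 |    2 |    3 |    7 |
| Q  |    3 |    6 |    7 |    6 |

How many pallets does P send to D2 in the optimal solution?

50

Solving gives:
  P to D2: 50 × 2 = 100
  P to D3: 20 × 3 = 60
  Q to D1: 50 × 3 = 150
  Q to D4: 10 × 6 = 60
Total cost = 370.
So P→D2 carries 50 pallets.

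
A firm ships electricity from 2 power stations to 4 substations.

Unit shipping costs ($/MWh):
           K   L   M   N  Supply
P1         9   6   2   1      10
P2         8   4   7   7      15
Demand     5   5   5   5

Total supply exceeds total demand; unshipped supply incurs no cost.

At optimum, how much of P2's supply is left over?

An optimal plan:
  P1–M: 5 × $2 = $10
  P1–N: 5 × $1 = $5
  P2–K: 5 × $8 = $40
  P2–L: 5 × $4 = $20
Total cost = $75.
P2 ships 10 of its 15, leaving 5.

5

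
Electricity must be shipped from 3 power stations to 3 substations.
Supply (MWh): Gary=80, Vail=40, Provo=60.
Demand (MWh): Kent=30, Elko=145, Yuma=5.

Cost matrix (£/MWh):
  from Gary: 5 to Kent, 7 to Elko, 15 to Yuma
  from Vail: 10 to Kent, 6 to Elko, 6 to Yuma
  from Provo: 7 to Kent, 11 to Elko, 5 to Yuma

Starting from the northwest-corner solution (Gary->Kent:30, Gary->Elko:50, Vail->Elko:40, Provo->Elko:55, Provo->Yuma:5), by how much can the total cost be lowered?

60

Current plan cost = 30·5 + 50·7 + 40·6 + 55·11 + 5·5 = £1370.
Optimal plan:
  Gary to Elko: 80 × £7 = £560
  Vail to Elko: 40 × £6 = £240
  Provo to Kent: 30 × £7 = £210
  Provo to Elko: 25 × £11 = £275
  Provo to Yuma: 5 × £5 = £25
Optimal cost = £1310.
Saving = 1370 − 1310 = £60.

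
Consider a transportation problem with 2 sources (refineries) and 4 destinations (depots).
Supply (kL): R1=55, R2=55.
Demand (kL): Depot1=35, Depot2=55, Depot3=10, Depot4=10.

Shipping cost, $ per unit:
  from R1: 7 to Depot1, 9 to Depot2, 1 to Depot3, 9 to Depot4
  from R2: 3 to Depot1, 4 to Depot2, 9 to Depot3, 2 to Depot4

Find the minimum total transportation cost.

545

A cheapest plan:
  R1 to Depot1: 35 × $7 = $245
  R1 to Depot2: 10 × $9 = $90
  R1 to Depot3: 10 × $1 = $10
  R2 to Depot2: 45 × $4 = $180
  R2 to Depot4: 10 × $2 = $20
Total = 245 + 90 + 10 + 180 + 20 = $545.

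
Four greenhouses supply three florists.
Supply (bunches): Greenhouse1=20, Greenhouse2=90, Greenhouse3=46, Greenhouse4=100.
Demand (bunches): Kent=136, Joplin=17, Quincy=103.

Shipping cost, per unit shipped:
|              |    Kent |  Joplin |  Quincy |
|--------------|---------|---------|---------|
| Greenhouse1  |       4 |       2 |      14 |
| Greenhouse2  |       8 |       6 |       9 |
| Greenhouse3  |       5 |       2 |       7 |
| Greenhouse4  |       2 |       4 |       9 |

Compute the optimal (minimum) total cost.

1295

An optimal shipping plan:
  Greenhouse1 to Kent: 20 × 4 = 80
  Greenhouse2 to Quincy: 90 × 9 = 810
  Greenhouse3 to Kent: 16 × 5 = 80
  Greenhouse3 to Joplin: 17 × 2 = 34
  Greenhouse3 to Quincy: 13 × 7 = 91
  Greenhouse4 to Kent: 100 × 2 = 200
Total = 80 + 810 + 80 + 34 + 91 + 200 = 1295.
(Supply check: Greenhouse1 ships 20; Greenhouse2 ships 90; Greenhouse3 ships 46; Greenhouse4 ships 100.)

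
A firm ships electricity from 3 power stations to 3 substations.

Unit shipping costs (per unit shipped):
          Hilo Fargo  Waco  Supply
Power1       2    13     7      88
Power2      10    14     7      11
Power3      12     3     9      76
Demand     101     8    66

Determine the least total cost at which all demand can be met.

928

An optimal shipping plan:
  Power1 to Hilo: 88 × 2 = 176
  Power2 to Waco: 11 × 7 = 77
  Power3 to Hilo: 13 × 12 = 156
  Power3 to Fargo: 8 × 3 = 24
  Power3 to Waco: 55 × 9 = 495
Total = 176 + 77 + 156 + 24 + 495 = 928.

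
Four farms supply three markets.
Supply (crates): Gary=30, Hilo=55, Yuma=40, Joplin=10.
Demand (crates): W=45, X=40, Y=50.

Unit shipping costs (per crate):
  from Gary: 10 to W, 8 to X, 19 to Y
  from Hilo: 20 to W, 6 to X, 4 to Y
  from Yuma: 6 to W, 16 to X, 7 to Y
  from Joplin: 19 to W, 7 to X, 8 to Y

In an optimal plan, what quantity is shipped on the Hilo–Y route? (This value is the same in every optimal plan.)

50

Solving gives:
  Gary→W: 5 × 10 = 50
  Gary→X: 25 × 8 = 200
  Hilo→X: 5 × 6 = 30
  Hilo→Y: 50 × 4 = 200
  Yuma→W: 40 × 6 = 240
  Joplin→X: 10 × 7 = 70
Total cost = 790.
So Hilo→Y carries 50 crates.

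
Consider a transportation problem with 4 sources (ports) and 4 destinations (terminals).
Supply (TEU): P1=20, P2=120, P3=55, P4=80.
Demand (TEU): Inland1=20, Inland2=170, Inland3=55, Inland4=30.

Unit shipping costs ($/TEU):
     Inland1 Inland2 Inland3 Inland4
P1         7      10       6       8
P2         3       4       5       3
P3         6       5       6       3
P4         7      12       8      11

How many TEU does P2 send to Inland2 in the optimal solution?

120

The minimum-cost plan:
  P1 to Inland4: 20 TEU
  P2 to Inland2: 120 TEU
  P3 to Inland2: 45 TEU
  P3 to Inland4: 10 TEU
  P4 to Inland1: 20 TEU
  P4 to Inland2: 5 TEU
  P4 to Inland3: 55 TEU
Total cost = $1535.
So P2→Inland2 carries 120 TEU.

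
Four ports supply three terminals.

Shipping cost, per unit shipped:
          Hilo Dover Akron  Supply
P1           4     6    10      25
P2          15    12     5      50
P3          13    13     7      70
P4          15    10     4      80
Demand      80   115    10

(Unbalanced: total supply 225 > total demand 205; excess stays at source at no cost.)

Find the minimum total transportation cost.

2085

An optimal shipping plan:
  P1->Hilo: 25 TEU
  P2->Dover: 35 TEU
  P2->Akron: 10 TEU
  P3->Hilo: 55 TEU
  P4->Dover: 80 TEU
Total cost = 2085.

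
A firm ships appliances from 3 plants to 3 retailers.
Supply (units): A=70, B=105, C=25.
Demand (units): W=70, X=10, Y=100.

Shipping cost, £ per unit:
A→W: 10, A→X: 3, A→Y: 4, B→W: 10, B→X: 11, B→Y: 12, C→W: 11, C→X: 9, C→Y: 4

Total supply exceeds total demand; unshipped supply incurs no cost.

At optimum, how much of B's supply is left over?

20

Minimum-cost shipments:
  A→X: 10 units
  A→Y: 60 units
  B→W: 70 units
  B→Y: 15 units
  C→Y: 25 units
Total cost = £1250.
B ships 85 of its 105, leaving 20.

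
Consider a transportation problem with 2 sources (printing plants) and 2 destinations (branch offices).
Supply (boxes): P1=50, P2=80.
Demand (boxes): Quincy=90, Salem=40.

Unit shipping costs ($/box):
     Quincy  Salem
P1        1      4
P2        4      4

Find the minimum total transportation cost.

An optimal shipping plan:
  P1–Quincy: 50 × $1 = $50
  P2–Quincy: 40 × $4 = $160
  P2–Salem: 40 × $4 = $160
Total = 50 + 160 + 160 = $370.

370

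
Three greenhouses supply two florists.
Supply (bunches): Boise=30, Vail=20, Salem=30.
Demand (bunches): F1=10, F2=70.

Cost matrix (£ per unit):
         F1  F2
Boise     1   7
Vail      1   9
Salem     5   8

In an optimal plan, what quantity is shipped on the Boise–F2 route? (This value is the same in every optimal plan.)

30

Optimal shipments:
  Boise to F2: 30 × £7 = £210
  Vail to F1: 10 × £1 = £10
  Vail to F2: 10 × £9 = £90
  Salem to F2: 30 × £8 = £240
Total cost = £550.
So Boise→F2 carries 30 bunches.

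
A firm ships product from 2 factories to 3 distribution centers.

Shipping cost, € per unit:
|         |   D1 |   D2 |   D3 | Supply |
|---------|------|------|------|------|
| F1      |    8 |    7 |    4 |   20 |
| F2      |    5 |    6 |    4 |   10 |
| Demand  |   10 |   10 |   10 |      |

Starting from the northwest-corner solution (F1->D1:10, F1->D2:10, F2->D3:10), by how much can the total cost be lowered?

30

Current plan cost = 10·8 + 10·7 + 10·4 = €190.
Optimal plan:
  F1->D2: 10 × €7 = €70
  F1->D3: 10 × €4 = €40
  F2->D1: 10 × €5 = €50
Optimal cost = €160.
Saving = 190 − 160 = €30.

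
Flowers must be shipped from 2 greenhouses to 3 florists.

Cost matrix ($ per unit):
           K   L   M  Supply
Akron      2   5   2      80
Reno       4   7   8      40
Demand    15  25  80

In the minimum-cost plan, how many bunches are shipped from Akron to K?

0

Solving gives:
  Akron to M: 80 × $2 = $160
  Reno to K: 15 × $4 = $60
  Reno to L: 25 × $7 = $175
Total cost = $395.
The route Akron→K is not used.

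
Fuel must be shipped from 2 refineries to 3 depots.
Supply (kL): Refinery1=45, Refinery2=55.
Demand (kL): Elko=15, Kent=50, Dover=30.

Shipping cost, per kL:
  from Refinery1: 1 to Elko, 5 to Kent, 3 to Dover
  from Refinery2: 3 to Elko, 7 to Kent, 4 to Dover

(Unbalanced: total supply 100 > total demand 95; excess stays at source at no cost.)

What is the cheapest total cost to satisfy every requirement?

425

A cheapest plan:
  Refinery1 to Kent: 45 × 5 = 225
  Refinery2 to Elko: 15 × 3 = 45
  Refinery2 to Kent: 5 × 7 = 35
  Refinery2 to Dover: 30 × 4 = 120
Total = 225 + 45 + 35 + 120 = 425.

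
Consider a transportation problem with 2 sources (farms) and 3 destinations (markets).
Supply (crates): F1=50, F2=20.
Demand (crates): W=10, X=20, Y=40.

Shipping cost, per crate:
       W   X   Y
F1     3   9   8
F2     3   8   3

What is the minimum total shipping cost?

430

An optimal shipping plan:
  F1->W: 10 crates
  F1->X: 20 crates
  F1->Y: 20 crates
  F2->Y: 20 crates
Total cost = 430.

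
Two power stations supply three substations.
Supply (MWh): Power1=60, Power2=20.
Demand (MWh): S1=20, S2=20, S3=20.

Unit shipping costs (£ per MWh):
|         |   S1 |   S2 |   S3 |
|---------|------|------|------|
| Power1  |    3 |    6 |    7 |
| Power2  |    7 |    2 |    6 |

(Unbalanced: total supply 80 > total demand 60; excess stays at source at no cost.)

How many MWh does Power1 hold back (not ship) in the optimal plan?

20

An optimal plan:
  Power1→S1: 20 × £3 = £60
  Power1→S3: 20 × £7 = £140
  Power2→S2: 20 × £2 = £40
Total cost = £240.
Power1 ships 40 of its 60, leaving 20.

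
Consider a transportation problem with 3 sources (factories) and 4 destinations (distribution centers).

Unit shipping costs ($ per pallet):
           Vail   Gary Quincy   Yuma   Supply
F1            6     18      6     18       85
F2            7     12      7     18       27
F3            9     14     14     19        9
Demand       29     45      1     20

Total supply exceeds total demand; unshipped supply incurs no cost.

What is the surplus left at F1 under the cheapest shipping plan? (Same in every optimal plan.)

26

Minimum-cost shipments:
  F1->Vail: 29 × $6 = $174
  F1->Gary: 9 × $18 = $162
  F1->Quincy: 1 × $6 = $6
  F1->Yuma: 20 × $18 = $360
  F2->Gary: 27 × $12 = $324
  F3->Gary: 9 × $14 = $126
Total cost = $1152.
F1 ships 59 of its 85, leaving 26.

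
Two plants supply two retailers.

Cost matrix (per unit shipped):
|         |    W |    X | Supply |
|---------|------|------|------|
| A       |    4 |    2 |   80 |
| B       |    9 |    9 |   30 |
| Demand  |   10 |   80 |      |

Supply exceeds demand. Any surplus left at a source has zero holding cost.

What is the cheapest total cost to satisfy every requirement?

250

A cheapest plan:
  A→X: 80 × 2 = 160
  B→W: 10 × 9 = 90
Total = 160 + 90 = 250.
(Supply check: A ships 80; B ships 10.)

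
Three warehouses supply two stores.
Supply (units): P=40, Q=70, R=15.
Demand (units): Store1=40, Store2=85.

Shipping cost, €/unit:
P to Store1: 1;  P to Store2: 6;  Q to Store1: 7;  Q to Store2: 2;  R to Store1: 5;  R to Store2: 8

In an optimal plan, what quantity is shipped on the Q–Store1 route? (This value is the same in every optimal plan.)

Solving gives:
  P→Store1: 40 × €1 = €40
  Q→Store2: 70 × €2 = €140
  R→Store2: 15 × €8 = €120
Total cost = €300.
The route Q→Store1 is not used.

0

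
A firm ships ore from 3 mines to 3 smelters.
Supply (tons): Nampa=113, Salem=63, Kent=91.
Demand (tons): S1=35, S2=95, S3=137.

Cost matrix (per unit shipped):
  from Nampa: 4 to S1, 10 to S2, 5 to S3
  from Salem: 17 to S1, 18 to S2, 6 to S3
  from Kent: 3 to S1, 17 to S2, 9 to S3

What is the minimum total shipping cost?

An optimal shipping plan:
  Nampa to S2: 95 × 10 = 950
  Nampa to S3: 18 × 5 = 90
  Salem to S3: 63 × 6 = 378
  Kent to S1: 35 × 3 = 105
  Kent to S3: 56 × 9 = 504
Total = 950 + 90 + 378 + 105 + 504 = 2027.

2027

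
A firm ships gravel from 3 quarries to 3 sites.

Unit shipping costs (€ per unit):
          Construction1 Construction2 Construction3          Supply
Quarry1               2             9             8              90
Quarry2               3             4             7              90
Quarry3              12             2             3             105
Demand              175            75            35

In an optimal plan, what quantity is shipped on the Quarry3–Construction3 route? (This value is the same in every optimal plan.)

Optimal shipments:
  Quarry1->Construction1: 90 × €2 = €180
  Quarry2->Construction1: 85 × €3 = €255
  Quarry2->Construction2: 5 × €4 = €20
  Quarry3->Construction2: 70 × €2 = €140
  Quarry3->Construction3: 35 × €3 = €105
Total cost = €700.
So Quarry3→Construction3 carries 35 truckloads.

35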